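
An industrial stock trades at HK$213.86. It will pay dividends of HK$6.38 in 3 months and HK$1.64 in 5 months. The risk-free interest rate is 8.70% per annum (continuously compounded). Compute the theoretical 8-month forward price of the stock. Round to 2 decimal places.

HK$218.34

PV(dividends) I = 6.38·e^(−0.0870·3/12) + 1.64·e^(−0.0870·5/12)
I = 6.2427 + 1.5816 = 7.8243
F = (S − I)·e^(rT) = (213.86 − 7.8243) · e^(0.0870·8/12)
= 206.0357 · e^0.058000 = 206.0357 × 1.059715 = HK$218.34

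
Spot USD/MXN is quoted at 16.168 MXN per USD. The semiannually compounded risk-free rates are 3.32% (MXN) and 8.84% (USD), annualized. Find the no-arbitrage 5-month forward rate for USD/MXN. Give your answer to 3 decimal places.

15.811

By covered interest parity, F = S · (1+r_MXN/2)^(2T) / (1+r_USD/2)^(2T)
= 16.168 × 1.013814 / 1.036700 = 16.168 × 0.977924
F = 15.811 MXN per USD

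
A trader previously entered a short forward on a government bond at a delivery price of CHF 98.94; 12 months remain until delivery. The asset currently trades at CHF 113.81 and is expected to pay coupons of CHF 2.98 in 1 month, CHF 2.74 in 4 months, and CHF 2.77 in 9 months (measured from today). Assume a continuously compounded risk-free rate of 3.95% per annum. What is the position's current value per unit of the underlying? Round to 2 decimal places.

PV(remaining coupons) I = 2.98·e^(−0.0395·1/12) + 2.74·e^(−0.0395·4/12) + 2.77·e^(−0.0395·9/12) = 8.3635
Current forward F = (S − I)·e^(rT) = (113.81 − 8.3635)·e^(0.0395·12/12) = 105.4465 × 1.040290 = 109.6949
Value (long) = (F − K)·e^(−rT) = (109.6949 − 98.94) × 0.961270 = 10.3384
Short position value = −(long value) = -CHF 10.34

-CHF 10.34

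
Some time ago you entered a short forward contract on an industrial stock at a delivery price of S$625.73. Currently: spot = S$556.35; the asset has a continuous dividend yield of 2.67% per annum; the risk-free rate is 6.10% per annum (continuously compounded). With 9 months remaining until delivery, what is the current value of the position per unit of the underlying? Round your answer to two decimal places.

S$52.43

Current fair forward for the remaining 9 months: F = S·e^((r − q)·T), (r − q) = 0.0610 − 0.0267 = 0.0343
F = 556.35 · e^(0.0343 × 9/12) = 556.35 × 1.026059 = 570.8479
Value of long forward = (F − K)·e^(−rT) = (570.8479 − 625.73) · e^(−0.0610·9/12)
= -54.8821 × 0.955281 = -52.43
Short position value = −(long value) = S$52.43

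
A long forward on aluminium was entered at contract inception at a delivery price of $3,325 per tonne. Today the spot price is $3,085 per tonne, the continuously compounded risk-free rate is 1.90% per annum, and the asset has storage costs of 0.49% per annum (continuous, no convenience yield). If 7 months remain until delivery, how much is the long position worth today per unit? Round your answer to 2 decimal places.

-$194.52 per tonne

Current fair forward for the remaining 7 months: F = S·e^((r + u)·T), (r + u) = 0.0190 + 0.0049 = 0.0239
F = 3085 · e^(0.0239 × 7/12) = 3085 × 1.01403930 = 3128.3112
Value of long forward = (F − K)·e^(−rT) = (3128.3112 − 3325) · e^(−0.0190·7/12)
= -196.6888 × 0.98897786 = -194.52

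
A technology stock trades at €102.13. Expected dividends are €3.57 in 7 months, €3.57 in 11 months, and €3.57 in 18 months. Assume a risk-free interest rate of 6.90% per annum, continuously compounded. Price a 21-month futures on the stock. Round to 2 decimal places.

€103.95

PV(dividends) I = 3.57·e^(−0.0690·7/12) + 3.57·e^(−0.0690·11/12) + 3.57·e^(−0.0690·18/12)
I = 3.4292 + 3.3512 + 3.2190 = 9.9994
F = (S − I)·e^(rT) = (102.13 − 9.9994) · e^(0.0690·21/12)
= 92.1306 · e^0.120750 = 92.1306 × 1.128343 = €103.95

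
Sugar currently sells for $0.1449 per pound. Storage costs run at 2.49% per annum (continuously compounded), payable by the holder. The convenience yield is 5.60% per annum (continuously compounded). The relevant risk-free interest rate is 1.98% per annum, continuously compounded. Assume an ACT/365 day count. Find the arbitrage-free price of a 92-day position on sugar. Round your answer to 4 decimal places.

$0.1445 per pound

Net carry = r + u − y = 0.0198 + 0.0249 − 0.0560 = -0.0113
F = S·e^((r+u−y)T) = 0.1449 · e^(-0.0113 × 92/365) = 0.1449 · e^-0.002848
= 0.1449 × 0.997156 = $0.1445 per pound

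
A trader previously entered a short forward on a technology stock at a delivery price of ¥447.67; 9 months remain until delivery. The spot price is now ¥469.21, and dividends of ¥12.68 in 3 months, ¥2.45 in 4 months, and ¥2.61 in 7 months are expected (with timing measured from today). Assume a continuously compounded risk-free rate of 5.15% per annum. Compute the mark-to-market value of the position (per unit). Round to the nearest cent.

PV(remaining dividends) I = 12.68·e^(−0.0515·3/12) + 2.45·e^(−0.0515·4/12) + 2.61·e^(−0.0515·7/12) = 17.4588
Current forward F = (S − I)·e^(rT) = (469.21 − 17.4588)·e^(0.0515·9/12) = 451.7512 × 1.039381 = 469.5416
Value (long) = (F − K)·e^(−rT) = (469.5416 − 447.67) × 0.962111 = 21.0429
Short position value = −(long value) = -¥21.04

-¥21.04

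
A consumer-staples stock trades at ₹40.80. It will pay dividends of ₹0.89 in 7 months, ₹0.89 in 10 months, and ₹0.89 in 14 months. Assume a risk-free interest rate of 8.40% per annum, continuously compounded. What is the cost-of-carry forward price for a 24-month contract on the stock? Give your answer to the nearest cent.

PV(dividends) I = 0.89·e^(−0.0840·7/12) + 0.89·e^(−0.0840·10/12) + 0.89·e^(−0.0840·14/12)
I = 0.8474 + 0.8298 + 0.8069 = 2.4841
F = (S − I)·e^(rT) = (40.80 − 2.4841) · e^(0.0840·24/12)
= 38.3159 · e^0.168000 = 38.3159 × 1.182937 = ₹45.33

₹45.33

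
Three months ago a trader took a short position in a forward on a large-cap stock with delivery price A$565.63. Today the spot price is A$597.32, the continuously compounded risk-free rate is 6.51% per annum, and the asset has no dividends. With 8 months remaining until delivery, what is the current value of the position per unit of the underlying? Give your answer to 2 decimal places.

-A$55.71

Current fair forward for the remaining 8 months: F = S·e^(r·T), r = 0.0651
F = 597.32 · e^(0.0651 × 8/12) = 597.32 × 1.044356 = 623.8147
Value of long forward = (F − K)·e^(−rT) = (623.8147 − 565.63) · e^(−0.0651·8/12)
= 58.1847 × 0.957528 = 55.71
Short position value = −(long value) = -A$55.71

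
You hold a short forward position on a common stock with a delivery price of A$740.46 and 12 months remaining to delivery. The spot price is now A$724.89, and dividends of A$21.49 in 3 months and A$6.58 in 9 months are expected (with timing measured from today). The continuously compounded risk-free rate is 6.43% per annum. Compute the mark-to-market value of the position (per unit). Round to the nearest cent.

-A$3.13

PV(remaining dividends) I = 21.49·e^(−0.0643·3/12) + 6.58·e^(−0.0643·9/12) = 27.4175
Current forward F = (S − I)·e^(rT) = (724.89 − 27.4175)·e^(0.0643·12/12) = 697.4725 × 1.066412 = 743.7930
Value (long) = (F − K)·e^(−rT) = (743.7930 − 740.46) × 0.937724 = 3.1254
Short position value = −(long value) = -A$3.13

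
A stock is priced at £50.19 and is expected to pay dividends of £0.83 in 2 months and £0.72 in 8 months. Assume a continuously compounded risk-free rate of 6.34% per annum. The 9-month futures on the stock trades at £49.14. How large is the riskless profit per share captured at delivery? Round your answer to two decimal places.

£1.91 per share

PV(dividends) I = 0.83·e^(−0.0634·2/12) + 0.72·e^(−0.0634·8/12) = 1.5115
Fair futures F* = (S − I)·e^(rT) = (50.19 − 1.5115)·e^0.047550 = 48.6785 × 1.048699 = 51.0491
Market £49.14 < fair 51.0491: forward underpriced → reverse cash-and-carry (short the stock, invest proceeds at r, pay the dividends, go long the forward).
Profit at T = |F_mkt − F*| = |49.14 − 51.0491| = £1.91 per share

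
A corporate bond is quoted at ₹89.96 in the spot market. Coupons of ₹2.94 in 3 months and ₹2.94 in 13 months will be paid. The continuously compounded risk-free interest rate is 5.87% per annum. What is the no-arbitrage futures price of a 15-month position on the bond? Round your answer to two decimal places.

PV(coupons) I = 2.94·e^(−0.0587·3/12) + 2.94·e^(−0.0587·13/12)
I = 2.8972 + 2.7589 = 5.6561
F = (S − I)·e^(rT) = (89.96 − 5.6561) · e^(0.0587·15/12)
= 84.3039 · e^0.073375 = 84.3039 × 1.076134 = ₹90.72

₹90.72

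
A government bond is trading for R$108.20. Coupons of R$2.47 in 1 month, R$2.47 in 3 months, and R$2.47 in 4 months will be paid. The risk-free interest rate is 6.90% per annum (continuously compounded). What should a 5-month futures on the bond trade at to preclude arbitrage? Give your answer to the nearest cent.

R$103.85

PV(coupons) I = 2.47·e^(−0.0690·1/12) + 2.47·e^(−0.0690·3/12) + 2.47·e^(−0.0690·4/12)
I = 2.4558 + 2.4278 + 2.4138 = 7.2974
F = (S − I)·e^(rT) = (108.20 − 7.2974) · e^(0.0690·5/12)
= 100.9026 · e^0.028750 = 100.9026 × 1.029167 = R$103.85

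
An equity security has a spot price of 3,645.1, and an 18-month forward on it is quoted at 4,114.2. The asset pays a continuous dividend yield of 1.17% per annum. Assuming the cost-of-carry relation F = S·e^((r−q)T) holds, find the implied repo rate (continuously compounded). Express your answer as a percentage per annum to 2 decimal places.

9.24%

From F = S·e^((r−q)T): (r − q) = ln(F/S)/T
ln(4114.2/3645.1) = ln(1.128693) = 0.121060
(r − q) = 0.121060 / (18/12) = 0.080707
r = ln(F/S)/T + q = 0.080707 + 0.0117 = 0.092407
r = 9.24%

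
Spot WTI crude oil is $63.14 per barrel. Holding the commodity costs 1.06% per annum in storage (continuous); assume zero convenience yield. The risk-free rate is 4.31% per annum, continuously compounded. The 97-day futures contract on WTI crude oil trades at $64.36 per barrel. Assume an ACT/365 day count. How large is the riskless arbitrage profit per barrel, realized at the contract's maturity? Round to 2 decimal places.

Fair futures: F* = S·e^(carry·T), with carry = (r + u) = 0.0431 + 0.0106 = 0.0537
F* = 63.14 · e^(0.0537 × 97/365) = 63.14 · e^0.014271 = 63.14 × 1.014373 = $64.0475
Market $64.36 > fair $64.0475: forward overpriced → cash-and-carry (buy spot, short the forward).
At maturity, profit = |F_mkt − F*| = |64.36 − 64.0475| = $0.31 per barrel

$0.31 per barrel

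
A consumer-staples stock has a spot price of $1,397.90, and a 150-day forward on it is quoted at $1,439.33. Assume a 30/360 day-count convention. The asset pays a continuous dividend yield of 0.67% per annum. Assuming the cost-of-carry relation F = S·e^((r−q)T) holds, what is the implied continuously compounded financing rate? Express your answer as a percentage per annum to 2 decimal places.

From F = S·e^((r−q)T): (r − q) = ln(F/S)/T
ln(1439.33/1397.90) = ln(1.029637) = 0.029206
(r − q) = 0.029206 / (150/360) = 0.070094
r = ln(F/S)/T + q = 0.070094 + 0.0067 = 0.076794
r = 7.68%

7.68%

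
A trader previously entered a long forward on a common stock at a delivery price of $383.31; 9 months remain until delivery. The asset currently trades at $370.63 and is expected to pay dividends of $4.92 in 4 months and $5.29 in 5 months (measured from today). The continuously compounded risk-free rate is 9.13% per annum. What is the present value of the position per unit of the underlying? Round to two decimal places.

PV(remaining dividends) I = 4.92·e^(−0.0913·4/12) + 5.29·e^(−0.0913·5/12) = 9.8651
Current forward F = (S − I)·e^(rT) = (370.63 − 9.8651)·e^(0.0913·9/12) = 360.7649 × 1.070874 = 386.3338
Value (long) = (F − K)·e^(−rT) = (386.3338 − 383.31) × 0.933817 = 2.8237
Value = $2.82

$2.82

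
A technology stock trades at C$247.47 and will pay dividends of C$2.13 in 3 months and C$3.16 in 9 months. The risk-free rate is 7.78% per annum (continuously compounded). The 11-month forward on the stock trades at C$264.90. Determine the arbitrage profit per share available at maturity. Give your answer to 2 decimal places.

PV(dividends) I = 2.13·e^(−0.0778·3/12) + 3.16·e^(−0.0778·9/12) = 5.0699
Fair forward F* = (S − I)·e^(rT) = (247.47 − 5.0699)·e^0.071317 = 242.4001 × 1.073922 = 260.3188
Market C$264.90 > fair 260.3188: forward overpriced → cash-and-carry (borrow at r, buy the stock and collect the dividends, short the forward).
Profit at T = |F_mkt − F*| = |264.90 − 260.3188| = C$4.58 per share

C$4.58 per share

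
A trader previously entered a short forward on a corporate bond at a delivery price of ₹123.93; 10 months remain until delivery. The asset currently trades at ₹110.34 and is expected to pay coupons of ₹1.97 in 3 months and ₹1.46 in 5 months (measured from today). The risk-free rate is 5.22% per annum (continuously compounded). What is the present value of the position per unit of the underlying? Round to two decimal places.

PV(remaining coupons) I = 1.97·e^(−0.0522·3/12) + 1.46·e^(−0.0522·5/12) = 3.3730
Current forward F = (S − I)·e^(rT) = (110.34 − 3.3730)·e^(0.0522·10/12) = 106.9670 × 1.044460 = 111.7228
Value (long) = (F − K)·e^(−rT) = (111.7228 − 123.93) × 0.957433 = -11.6876
Short position value = −(long value) = ₹11.69

₹11.69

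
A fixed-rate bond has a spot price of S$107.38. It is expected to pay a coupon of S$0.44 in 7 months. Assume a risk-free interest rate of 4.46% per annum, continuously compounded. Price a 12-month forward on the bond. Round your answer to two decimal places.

S$111.83

PV(coupons) I = 0.44·e^(−0.0446·7/12)
I = 0.4287
F = (S − I)·e^(rT) = (107.38 − 0.4287) · e^(0.0446·12/12)
= 106.9513 · e^0.044600 = 106.9513 × 1.045610 = S$111.83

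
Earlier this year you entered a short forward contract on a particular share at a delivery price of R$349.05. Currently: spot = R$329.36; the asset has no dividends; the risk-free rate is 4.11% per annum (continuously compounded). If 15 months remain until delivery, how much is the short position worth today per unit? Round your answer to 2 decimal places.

R$2.21

Current fair forward for the remaining 15 months: F = S·e^(r·T), r = 0.0411
F = 329.36 · e^(0.0411 × 15/12) = 329.36 × 1.052718 = 346.7232
Value of long forward = (F − K)·e^(−rT) = (346.7232 − 349.05) · e^(−0.0411·15/12)
= -2.3268 × 0.949922 = -2.21
Short position value = −(long value) = R$2.21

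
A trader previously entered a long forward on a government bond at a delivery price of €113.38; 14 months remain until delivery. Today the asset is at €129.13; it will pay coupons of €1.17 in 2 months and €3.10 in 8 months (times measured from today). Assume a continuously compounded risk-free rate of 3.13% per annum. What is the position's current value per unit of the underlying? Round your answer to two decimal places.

PV(remaining coupons) I = 1.17·e^(−0.0313·2/12) + 3.10·e^(−0.0313·8/12) = 4.1999
Current forward F = (S − I)·e^(rT) = (129.13 − 4.1999)·e^(0.0313·14/12) = 124.9301 × 1.037192 = 129.5765
Value (long) = (F − K)·e^(−rT) = (129.5765 − 113.38) × 0.964142 = 15.6157
Value = €15.62

€15.62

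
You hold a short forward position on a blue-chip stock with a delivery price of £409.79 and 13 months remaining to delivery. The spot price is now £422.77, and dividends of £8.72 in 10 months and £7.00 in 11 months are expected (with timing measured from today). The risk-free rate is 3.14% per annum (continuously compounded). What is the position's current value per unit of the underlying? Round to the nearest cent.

-£11.39

PV(remaining dividends) I = 8.72·e^(−0.0314·10/12) + 7.00·e^(−0.0314·11/12) = 15.2962
Current forward F = (S − I)·e^(rT) = (422.77 − 15.2962)·e^(0.0314·13/12) = 407.4738 × 1.034602 = 421.5732
Value (long) = (F − K)·e^(−rT) = (421.5732 − 409.79) × 0.966555 = 11.3891
Short position value = −(long value) = -£11.39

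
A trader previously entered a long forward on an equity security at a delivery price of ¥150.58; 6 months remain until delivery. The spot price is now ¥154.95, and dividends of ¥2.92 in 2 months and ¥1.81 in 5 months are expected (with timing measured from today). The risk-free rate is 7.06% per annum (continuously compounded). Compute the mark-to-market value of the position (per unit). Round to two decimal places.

¥4.95

PV(remaining dividends) I = 2.92·e^(−0.0706·2/12) + 1.81·e^(−0.0706·5/12) = 4.6434
Current forward F = (S − I)·e^(rT) = (154.95 − 4.6434)·e^(0.0706·6/12) = 150.3066 × 1.035930 = 155.7071
Value (long) = (F − K)·e^(−rT) = (155.7071 − 150.58) × 0.965316 = 4.9493
Value = ¥4.95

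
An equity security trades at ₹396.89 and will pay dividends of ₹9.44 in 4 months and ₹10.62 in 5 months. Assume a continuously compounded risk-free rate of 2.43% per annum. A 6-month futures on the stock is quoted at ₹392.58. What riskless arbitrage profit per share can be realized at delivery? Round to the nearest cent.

₹10.96 per share

PV(dividends) I = 9.44·e^(−0.0243·4/12) + 10.62·e^(−0.0243·5/12) = 19.8769
Fair futures F* = (S − I)·e^(rT) = (396.89 − 19.8769)·e^0.012150 = 377.0131 × 1.012224 = 381.6217
Market ₹392.58 > fair 381.6217: forward overpriced → cash-and-carry (borrow at r, buy the stock and collect the dividends, short the forward).
Profit at T = |F_mkt − F*| = |392.58 − 381.6217| = ₹10.96 per share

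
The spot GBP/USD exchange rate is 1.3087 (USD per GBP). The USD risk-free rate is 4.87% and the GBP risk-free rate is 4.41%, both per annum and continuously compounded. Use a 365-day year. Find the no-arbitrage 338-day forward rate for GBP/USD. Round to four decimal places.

F = S·e^((r_USD − r_GBP)T) = 1.3087 · e^((0.0487 − 0.0441) × 338/365)
= 1.3087 · e^0.004260 = 1.3087 × 1.004269
F = 1.3143 USD per GBP

1.3143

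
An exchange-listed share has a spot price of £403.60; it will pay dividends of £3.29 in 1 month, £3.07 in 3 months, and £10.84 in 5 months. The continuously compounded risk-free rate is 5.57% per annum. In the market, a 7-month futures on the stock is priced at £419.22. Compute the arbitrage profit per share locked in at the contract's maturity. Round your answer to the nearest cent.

£19.74 per share

PV(dividends) I = 3.29·e^(−0.0557·1/12) + 3.07·e^(−0.0557·3/12) + 10.84·e^(−0.0557·5/12) = 16.8936
Fair futures F* = (S − I)·e^(rT) = (403.60 − 16.8936)·e^0.032492 = 386.7064 × 1.033026 = 399.4778
Market £419.22 > fair 399.4778: forward overpriced → cash-and-carry (borrow at r, buy the stock and collect the dividends, short the forward).
Profit at T = |F_mkt − F*| = |419.22 − 399.4778| = £19.74 per share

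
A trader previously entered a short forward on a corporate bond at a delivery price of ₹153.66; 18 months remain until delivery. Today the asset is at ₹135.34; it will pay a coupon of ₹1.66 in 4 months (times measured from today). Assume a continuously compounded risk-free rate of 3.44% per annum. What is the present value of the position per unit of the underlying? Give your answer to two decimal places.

₹12.23

PV(remaining coupons) I = 1.66·e^(−0.0344·4/12) = 1.6411
Current forward F = (S − I)·e^(rT) = (135.34 − 1.6411)·e^(0.0344·18/12) = 133.6989 × 1.052954 = 140.7788
Value (long) = (F − K)·e^(−rT) = (140.7788 − 153.66) × 0.949709 = -12.2334
Short position value = −(long value) = ₹12.23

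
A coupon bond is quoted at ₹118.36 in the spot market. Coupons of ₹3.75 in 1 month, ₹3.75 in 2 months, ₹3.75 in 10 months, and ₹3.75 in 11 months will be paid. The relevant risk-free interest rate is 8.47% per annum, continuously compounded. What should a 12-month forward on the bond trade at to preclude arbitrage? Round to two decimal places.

PV(coupons) I = 3.75·e^(−0.0847·1/12) + 3.75·e^(−0.0847·2/12) + 3.75·e^(−0.0847·10/12) + 3.75·e^(−0.0847·11/12)
I = 3.7236 + 3.6974 + 3.4944 + 3.4699 = 14.3853
F = (S − I)·e^(rT) = (118.36 − 14.3853) · e^(0.0847·12/12)
= 103.9747 · e^0.084700 = 103.9747 × 1.088391 = ₹113.17

₹113.17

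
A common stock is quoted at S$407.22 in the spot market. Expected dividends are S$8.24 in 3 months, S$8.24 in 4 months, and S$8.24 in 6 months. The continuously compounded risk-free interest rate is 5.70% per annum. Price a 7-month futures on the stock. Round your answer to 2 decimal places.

PV(dividends) I = 8.24·e^(−0.0570·3/12) + 8.24·e^(−0.0570·4/12) + 8.24·e^(−0.0570·6/12)
I = 8.1234 + 8.0849 + 8.0085 = 24.2168
F = (S − I)·e^(rT) = (407.22 − 24.2168) · e^(0.0570·7/12)
= 383.0032 · e^0.033250 = 383.0032 × 1.033809 = S$395.95

S$395.95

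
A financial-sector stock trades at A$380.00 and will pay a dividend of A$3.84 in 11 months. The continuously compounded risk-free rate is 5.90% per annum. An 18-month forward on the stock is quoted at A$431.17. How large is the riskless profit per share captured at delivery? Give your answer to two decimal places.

A$19.98 per share

PV(dividends) I = 3.84·e^(−0.0590·11/12) = 3.6378
Fair forward F* = (S − I)·e^(rT) = (380.00 − 3.6378)·e^0.088500 = 376.3622 × 1.092534 = 411.1885
Market A$431.17 > fair 411.1885: forward overpriced → cash-and-carry (borrow at r, buy the stock and collect the dividends, short the forward).
Profit at T = |F_mkt − F*| = |431.17 − 411.1885| = A$19.98 per share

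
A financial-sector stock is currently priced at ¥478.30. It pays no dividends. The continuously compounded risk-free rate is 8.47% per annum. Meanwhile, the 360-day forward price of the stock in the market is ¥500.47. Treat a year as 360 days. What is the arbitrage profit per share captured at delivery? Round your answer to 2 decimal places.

¥20.11 per share

Fair forward: F* = S·e^(carry·T), with carry = r = 0.0847
F* = 478.30 · e^(0.0847 × 360/360) = 478.30 · e^0.084700 = 478.30 × 1.088391 = ¥520.5774
Market ¥500.47 < fair ¥520.5774: forward underpriced → reverse cash-and-carry (short spot, go long the forward).
At maturity, profit = |F_mkt − F*| = |500.47 − 520.5774| = ¥20.11 per share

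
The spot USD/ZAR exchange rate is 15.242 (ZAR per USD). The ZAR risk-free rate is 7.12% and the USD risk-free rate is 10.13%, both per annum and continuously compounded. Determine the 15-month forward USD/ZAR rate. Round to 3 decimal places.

F = S·e^((r_ZAR − r_USD)T) = 15.242 · e^((0.0712 − 0.1013) × 15/12)
= 15.242 · e^-0.037625 = 15.242 × 0.963074
F = 14.679 ZAR per USD

14.679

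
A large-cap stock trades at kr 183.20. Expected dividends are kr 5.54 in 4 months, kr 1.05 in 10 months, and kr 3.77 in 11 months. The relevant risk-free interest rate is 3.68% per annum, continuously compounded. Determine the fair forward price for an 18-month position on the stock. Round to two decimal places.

kr 182.89

PV(dividends) I = 5.54·e^(−0.0368·4/12) + 1.05·e^(−0.0368·10/12) + 3.77·e^(−0.0368·11/12)
I = 5.4725 + 1.0183 + 3.6449 = 10.1357
F = (S − I)·e^(rT) = (183.20 − 10.1357) · e^(0.0368·18/12)
= 173.0643 · e^0.055200 = 173.0643 × 1.056752 = kr 182.89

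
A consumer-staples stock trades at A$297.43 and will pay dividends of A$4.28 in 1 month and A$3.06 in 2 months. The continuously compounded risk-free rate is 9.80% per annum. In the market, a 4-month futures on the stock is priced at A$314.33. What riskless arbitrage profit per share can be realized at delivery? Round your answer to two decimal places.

PV(dividends) I = 4.28·e^(−0.0980·1/12) + 3.06·e^(−0.0980·2/12) = 7.2556
Fair futures F* = (S − I)·e^(rT) = (297.43 − 7.2556)·e^0.032667 = 290.1744 × 1.033206 = 299.8099
Market A$314.33 > fair 299.8099: forward overpriced → cash-and-carry (borrow at r, buy the stock and collect the dividends, short the forward).
Profit at T = |F_mkt − F*| = |314.33 − 299.8099| = A$14.52 per share

A$14.52 per share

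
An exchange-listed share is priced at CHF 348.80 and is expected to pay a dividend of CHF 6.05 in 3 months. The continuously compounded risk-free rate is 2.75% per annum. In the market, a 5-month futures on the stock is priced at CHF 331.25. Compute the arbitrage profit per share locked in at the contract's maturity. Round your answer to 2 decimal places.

PV(dividends) I = 6.05·e^(−0.0275·3/12) = 6.0085
Fair futures F* = (S − I)·e^(rT) = (348.80 − 6.0085)·e^0.011458 = 342.7915 × 1.011524 = 346.7418
Market CHF 331.25 < fair 346.7418: forward underpriced → reverse cash-and-carry (short the stock, invest proceeds at r, pay the dividends, go long the forward).
Profit at T = |F_mkt − F*| = |331.25 − 346.7418| = CHF 15.49 per share

CHF 15.49 per share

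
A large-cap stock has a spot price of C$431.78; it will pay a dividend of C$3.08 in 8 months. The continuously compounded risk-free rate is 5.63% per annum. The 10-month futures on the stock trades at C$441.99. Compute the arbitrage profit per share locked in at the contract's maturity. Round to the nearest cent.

C$7.42 per share

PV(dividends) I = 3.08·e^(−0.0563·8/12) = 2.9665
Fair futures F* = (S − I)·e^(rT) = (431.78 − 2.9665)·e^0.046917 = 428.8135 × 1.048035 = 449.4116
Market C$441.99 < fair 449.4116: forward underpriced → reverse cash-and-carry (short the stock, invest proceeds at r, pay the dividends, go long the forward).
Profit at T = |F_mkt − F*| = |441.99 − 449.4116| = C$7.42 per share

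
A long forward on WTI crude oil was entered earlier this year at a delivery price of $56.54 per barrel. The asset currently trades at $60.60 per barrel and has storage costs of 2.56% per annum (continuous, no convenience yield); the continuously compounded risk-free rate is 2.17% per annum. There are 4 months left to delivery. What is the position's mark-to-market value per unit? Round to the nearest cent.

$4.99 per barrel

Current fair forward for the remaining 4 months: F = S·e^((r + u)·T), (r + u) = 0.0217 + 0.0256 = 0.0473
F = 60.60 · e^(0.0473 × 4/12) = 60.60 × 1.015892 = 61.5631
Value of long forward = (F − K)·e^(−rT) = (61.5631 − 56.54) · e^(−0.0217·4/12)
= 5.0231 × 0.992793 = 4.99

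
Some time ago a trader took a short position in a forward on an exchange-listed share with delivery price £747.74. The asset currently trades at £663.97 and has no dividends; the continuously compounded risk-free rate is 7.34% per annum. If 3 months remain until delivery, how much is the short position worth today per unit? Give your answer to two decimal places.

Current fair forward for the remaining 3 months: F = S·e^(r·T), r = 0.0734
F = 663.97 · e^(0.0734 × 3/12) = 663.97 × 1.018519 = 676.2661
Value of long forward = (F − K)·e^(−rT) = (676.2661 − 747.74) · e^(−0.0734·3/12)
= -71.4739 × 0.981817 = -70.17
Short position value = −(long value) = £70.17

£70.17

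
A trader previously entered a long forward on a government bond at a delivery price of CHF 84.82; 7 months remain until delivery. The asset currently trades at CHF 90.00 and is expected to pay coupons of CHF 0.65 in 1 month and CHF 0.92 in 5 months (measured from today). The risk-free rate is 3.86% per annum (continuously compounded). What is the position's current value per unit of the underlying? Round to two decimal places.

CHF 5.52

PV(remaining coupons) I = 0.65·e^(−0.0386·1/12) + 0.92·e^(−0.0386·5/12) = 1.5532
Current forward F = (S − I)·e^(rT) = (90.00 − 1.5532)·e^(0.0386·7/12) = 88.4468 × 1.022772 = 90.4609
Value (long) = (F − K)·e^(−rT) = (90.4609 − 84.82) × 0.977735 = 5.5153
Value = CHF 5.52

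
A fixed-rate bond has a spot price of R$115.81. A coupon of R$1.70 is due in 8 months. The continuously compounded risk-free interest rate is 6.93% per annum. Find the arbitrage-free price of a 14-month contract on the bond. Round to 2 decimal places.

R$123.80

PV(coupons) I = 1.70·e^(−0.0693·8/12)
I = 1.6232
F = (S − I)·e^(rT) = (115.81 − 1.6232) · e^(0.0693·14/12)
= 114.1868 · e^0.080850 = 114.1868 × 1.084208 = R$123.80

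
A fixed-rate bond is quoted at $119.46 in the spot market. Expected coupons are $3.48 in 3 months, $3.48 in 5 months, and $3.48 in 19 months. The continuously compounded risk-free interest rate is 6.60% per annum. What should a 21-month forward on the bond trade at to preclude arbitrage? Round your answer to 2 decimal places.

$122.93

PV(coupons) I = 3.48·e^(−0.0660·3/12) + 3.48·e^(−0.0660·5/12) + 3.48·e^(−0.0660·19/12)
I = 3.4231 + 3.3856 + 3.1347 = 9.9434
F = (S − I)·e^(rT) = (119.46 − 9.9434) · e^(0.0660·21/12)
= 109.5166 · e^0.115500 = 109.5166 × 1.122435 = $122.93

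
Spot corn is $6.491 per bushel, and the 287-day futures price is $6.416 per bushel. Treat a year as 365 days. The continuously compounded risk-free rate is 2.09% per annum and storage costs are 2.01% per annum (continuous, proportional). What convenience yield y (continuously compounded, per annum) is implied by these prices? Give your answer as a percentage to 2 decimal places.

F = S·e^((r+u−y)T) ⇒ (r+u−y) = ln(F/S)/T
ln(6.416/6.491) = -0.011622; /T ⇒ -0.014781
y = r + u − ln(F/S)/T = 0.0209 + 0.0201 + 0.014781 = 0.055781
y = 5.58%

5.58%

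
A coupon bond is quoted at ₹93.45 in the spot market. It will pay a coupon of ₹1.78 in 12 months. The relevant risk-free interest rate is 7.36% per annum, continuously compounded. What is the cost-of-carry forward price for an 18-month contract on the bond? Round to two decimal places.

PV(coupons) I = 1.78·e^(−0.0736·12/12)
I = 1.6537
F = (S − I)·e^(rT) = (93.45 − 1.6537) · e^(0.0736·18/12)
= 91.7963 · e^0.110400 = 91.7963 × 1.116725 = ₹102.51

₹102.51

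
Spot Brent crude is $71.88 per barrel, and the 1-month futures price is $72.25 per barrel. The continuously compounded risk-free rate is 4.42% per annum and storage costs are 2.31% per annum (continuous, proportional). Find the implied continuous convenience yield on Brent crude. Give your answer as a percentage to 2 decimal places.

0.57%

F = S·e^((r+u−y)T) ⇒ (r+u−y) = ln(F/S)/T
ln(72.25/71.88) = 0.005134; /T ⇒ 0.061608
y = r + u − ln(F/S)/T = 0.0442 + 0.0231 − 0.061608 = 0.005692
y = 0.57%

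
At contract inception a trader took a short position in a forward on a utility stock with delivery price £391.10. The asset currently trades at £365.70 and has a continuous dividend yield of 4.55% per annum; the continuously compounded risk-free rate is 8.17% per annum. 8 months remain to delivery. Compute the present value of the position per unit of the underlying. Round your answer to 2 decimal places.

£15.59

Current fair forward for the remaining 8 months: F = S·e^((r − q)·T), (r − q) = 0.0817 − 0.0455 = 0.0362
F = 365.70 · e^(0.0362 × 8/12) = 365.70 × 1.024427 = 374.6330
Value of long forward = (F − K)·e^(−rT) = (374.6330 − 391.10) · e^(−0.0817·8/12)
= -16.4670 × 0.946990 = -15.59
Short position value = −(long value) = £15.59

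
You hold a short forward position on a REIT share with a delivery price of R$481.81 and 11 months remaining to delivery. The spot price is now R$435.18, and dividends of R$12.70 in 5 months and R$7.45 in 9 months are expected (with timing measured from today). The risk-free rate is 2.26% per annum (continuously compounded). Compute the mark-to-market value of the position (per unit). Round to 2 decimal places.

PV(remaining dividends) I = 12.70·e^(−0.0226·5/12) + 7.45·e^(−0.0226·9/12) = 19.9058
Current forward F = (S − I)·e^(rT) = (435.18 − 19.9058)·e^(0.0226·11/12) = 415.2742 × 1.020933 = 423.9671
Value (long) = (F − K)·e^(−rT) = (423.9671 − 481.81) × 0.979496 = -56.6569
Short position value = −(long value) = R$56.66

R$56.66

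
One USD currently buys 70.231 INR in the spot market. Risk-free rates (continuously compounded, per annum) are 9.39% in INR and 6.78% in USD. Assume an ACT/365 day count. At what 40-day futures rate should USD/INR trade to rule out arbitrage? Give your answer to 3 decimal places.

70.432

F = S·e^((r_INR − r_USD)T) = 70.231 · e^((0.0939 − 0.0678) × 40/365)
= 70.231 · e^0.002860 = 70.231 × 1.002864
F = 70.432 INR per USD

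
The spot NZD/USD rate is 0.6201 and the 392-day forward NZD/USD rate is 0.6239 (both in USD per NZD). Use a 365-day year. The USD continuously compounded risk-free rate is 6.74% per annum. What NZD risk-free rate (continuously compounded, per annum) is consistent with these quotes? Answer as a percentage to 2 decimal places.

F = S·e^((r_USD − r_NZD)T) ⇒ r_NZD = r_USD − ln(F/S)/T
ln(0.6239/0.6201) = 0.006109; /(392/365) = 0.005688
r_NZD = 0.0674 − 0.005688 = 0.061712
r_NZD = 6.17%

6.17%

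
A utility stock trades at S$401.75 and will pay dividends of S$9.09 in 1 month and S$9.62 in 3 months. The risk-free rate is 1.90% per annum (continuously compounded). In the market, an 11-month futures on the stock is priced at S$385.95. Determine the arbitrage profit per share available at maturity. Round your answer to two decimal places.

PV(dividends) I = 9.09·e^(−0.0190·1/12) + 9.62·e^(−0.0190·3/12) = 18.6500
Fair futures F* = (S − I)·e^(rT) = (401.75 − 18.6500)·e^0.017417 = 383.1000 × 1.017570 = 389.8311
Market S$385.95 < fair 389.8311: forward underpriced → reverse cash-and-carry (short the stock, invest proceeds at r, pay the dividends, go long the forward).
Profit at T = |F_mkt − F*| = |385.95 − 389.8311| = S$3.88 per share

S$3.88 per share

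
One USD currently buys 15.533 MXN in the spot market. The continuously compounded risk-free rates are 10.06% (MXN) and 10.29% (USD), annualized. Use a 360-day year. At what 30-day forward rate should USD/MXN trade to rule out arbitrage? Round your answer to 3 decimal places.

15.530

F = S·e^((r_MXN − r_USD)T) = 15.533 · e^((0.1006 − 0.1029) × 30/360)
= 15.533 · e^-0.000192 = 15.533 × 0.999808
F = 15.530 MXN per USD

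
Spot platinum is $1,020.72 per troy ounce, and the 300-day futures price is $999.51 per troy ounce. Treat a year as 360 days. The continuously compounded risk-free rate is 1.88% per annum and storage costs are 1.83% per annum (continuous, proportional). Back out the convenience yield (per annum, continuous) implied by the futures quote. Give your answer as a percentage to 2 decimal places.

6.23%

F = S·e^((r+u−y)T) ⇒ (r+u−y) = ln(F/S)/T
ln(999.51/1020.72) = -0.020998; /T ⇒ -0.025198
y = r + u − ln(F/S)/T = 0.0188 + 0.0183 + 0.025198 = 0.062298
y = 6.23%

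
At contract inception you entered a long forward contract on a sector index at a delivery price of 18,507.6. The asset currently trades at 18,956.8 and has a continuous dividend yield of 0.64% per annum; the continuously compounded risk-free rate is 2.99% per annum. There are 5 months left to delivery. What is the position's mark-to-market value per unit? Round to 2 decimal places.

627.86

Current fair forward for the remaining 5 months: F = S·e^((r − q)·T), (r − q) = 0.0299 − 0.0064 = 0.0235
F = 18956.8 · e^(0.0235 × 5/12) = 18956.8 × 1.00983976 = 19143.3304
Value of long forward = (F − K)·e^(−rT) = (19143.3304 − 18507.6) · e^(−0.0299·5/12)
= 635.7304 × 0.98761895 = 627.86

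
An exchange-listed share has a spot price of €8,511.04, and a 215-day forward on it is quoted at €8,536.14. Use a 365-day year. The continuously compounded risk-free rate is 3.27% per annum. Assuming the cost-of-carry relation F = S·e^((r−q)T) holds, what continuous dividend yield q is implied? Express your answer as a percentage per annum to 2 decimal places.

From F = S·e^((r−q)T): (r − q) = ln(F/S)/T
ln(8536.14/8511.04) = ln(1.002949) = 0.002945
(r − q) = 0.002945 / (215/365) = 0.005000
q = r − ln(F/S)/T = 0.0327 − 0.005000 = 0.027700
q = 2.77%

2.77%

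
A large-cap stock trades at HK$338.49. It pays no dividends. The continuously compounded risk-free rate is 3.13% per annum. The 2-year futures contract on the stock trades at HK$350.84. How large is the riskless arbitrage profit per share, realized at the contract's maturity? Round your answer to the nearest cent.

HK$9.52 per share

Fair futures: F* = S·e^(carry·T), with carry = r = 0.0313
F* = 338.49 · e^(0.0313 × 2) = 338.49 · e^0.062600 = 338.49 × 1.064601 = HK$360.3568
Market HK$350.84 < fair HK$360.3568: forward underpriced → reverse cash-and-carry (short spot, go long the forward).
At maturity, profit = |F_mkt − F*| = |350.84 − 360.3568| = HK$9.52 per share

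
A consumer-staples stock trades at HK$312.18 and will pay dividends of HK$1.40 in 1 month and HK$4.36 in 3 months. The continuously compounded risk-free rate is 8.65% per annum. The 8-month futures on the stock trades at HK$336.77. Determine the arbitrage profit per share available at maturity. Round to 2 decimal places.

HK$12.05 per share

PV(dividends) I = 1.40·e^(−0.0865·1/12) + 4.36·e^(−0.0865·3/12) = 5.6567
Fair futures F* = (S − I)·e^(rT) = (312.18 − 5.6567)·e^0.057667 = 306.5233 × 1.059362 = 324.7191
Market HK$336.77 > fair 324.7191: forward overpriced → cash-and-carry (borrow at r, buy the stock and collect the dividends, short the forward).
Profit at T = |F_mkt − F*| = |336.77 − 324.7191| = HK$12.05 per share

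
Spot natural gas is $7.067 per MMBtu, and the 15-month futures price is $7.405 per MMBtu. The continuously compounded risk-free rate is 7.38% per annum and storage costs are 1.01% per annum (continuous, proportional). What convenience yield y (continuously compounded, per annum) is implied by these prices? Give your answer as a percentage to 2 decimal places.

4.65%

F = S·e^((r+u−y)T) ⇒ (r+u−y) = ln(F/S)/T
ln(7.405/7.067) = 0.046719; /T ⇒ 0.037375
y = r + u − ln(F/S)/T = 0.0738 + 0.0101 − 0.037375 = 0.046525
y = 4.65%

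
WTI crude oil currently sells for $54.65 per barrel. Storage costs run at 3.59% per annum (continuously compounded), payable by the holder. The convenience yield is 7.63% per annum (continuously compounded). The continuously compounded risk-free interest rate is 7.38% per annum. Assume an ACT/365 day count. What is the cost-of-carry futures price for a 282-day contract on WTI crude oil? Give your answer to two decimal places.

$56.08 per barrel

Net carry = r + u − y = 0.0738 + 0.0359 − 0.0763 = 0.0334
F = S·e^((r+u−y)T) = 54.65 · e^(0.0334 × 282/365) = 54.65 · e^0.025805
= 54.65 × 1.026141 = $56.08 per barrel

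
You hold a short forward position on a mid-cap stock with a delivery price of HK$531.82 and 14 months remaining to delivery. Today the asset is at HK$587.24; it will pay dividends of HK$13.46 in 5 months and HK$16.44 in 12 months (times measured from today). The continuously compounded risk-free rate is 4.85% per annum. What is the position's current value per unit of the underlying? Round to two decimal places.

PV(remaining dividends) I = 13.46·e^(−0.0485·5/12) + 16.44·e^(−0.0485·12/12) = 28.8524
Current forward F = (S − I)·e^(rT) = (587.24 − 28.8524)·e^(0.0485·14/12) = 558.3876 × 1.058215 = 590.8941
Value (long) = (F − K)·e^(−rT) = (590.8941 − 531.82) × 0.944988 = 55.8243
Short position value = −(long value) = -HK$55.82

-HK$55.82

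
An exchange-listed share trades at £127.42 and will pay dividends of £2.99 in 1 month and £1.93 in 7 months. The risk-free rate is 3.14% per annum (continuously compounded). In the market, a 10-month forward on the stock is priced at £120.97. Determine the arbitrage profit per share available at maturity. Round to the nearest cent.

£4.82 per share

PV(dividends) I = 2.99·e^(−0.0314·1/12) + 1.93·e^(−0.0314·7/12) = 4.8772
Fair forward F* = (S − I)·e^(rT) = (127.42 − 4.8772)·e^0.026167 = 122.5428 × 1.026512 = 125.7917
Market £120.97 < fair 125.7917: forward underpriced → reverse cash-and-carry (short the stock, invest proceeds at r, pay the dividends, go long the forward).
Profit at T = |F_mkt − F*| = |120.97 − 125.7917| = £4.82 per share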